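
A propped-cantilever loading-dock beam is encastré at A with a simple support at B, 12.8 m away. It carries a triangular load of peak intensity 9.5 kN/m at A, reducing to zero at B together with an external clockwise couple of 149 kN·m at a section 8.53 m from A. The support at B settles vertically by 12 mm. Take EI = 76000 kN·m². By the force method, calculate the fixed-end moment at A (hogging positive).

Release the roller at B. Primary structure: cantilever fixed at A.
Primary-structure tip deflection at B by superposition:
  triangular load, peak 9.5 at the fixed end: w₀L⁴/(30EI) = 8500/EI
  clockwise couple 149 at a = 8.53: M₀a(2L − a)/(2EI) = 10848/EI
  δ_0 = 19348/EI
Tip deflection under a unit load at B: L³/(3EI) = 699.1/EI.
With EI = 76000 kN·m²: δ_0 = 0.25458 m and δ_{BB} = 0.009198 m/kN.
Compatibility — the beam at B must follow the support down by 0.012 m: δ_0 − R_B·δ_{BB} = 0.012, so R_B = (0.25458 − 0.012)/0.009198 = 26.37 kN.
Moment equilibrium about A: M_A = Σ(load moments about A) − R_B·L = 408.4 − 26.37×12.8 = 70.84 kN·m.

M_A = 70.84 kN·m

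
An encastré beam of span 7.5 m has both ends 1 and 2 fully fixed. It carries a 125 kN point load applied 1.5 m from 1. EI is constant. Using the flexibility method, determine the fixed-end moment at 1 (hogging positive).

M_1 = 120 kN·m

Take the two fixed-end moments M_1, M_2 as redundants; the released structure is the simple span 12.
End rotations of the released simple span under the applied load (×1/EI):
  at 1: point load 125 at a = 1.5: Pab(L + b)/(6LEI) = 337.5/EI
  at 2: point load 125 at a = 1.5: Pab(L + a)/(6LEI) = 225/EI
  θ_10 = 337.5/EI,  θ_20 = 225/EI
Flexibility coefficients: a unit moment at one end gives L/(3EI) there and L/(6EI) at the far end, so f₁₁ = f₂₂ = 2.5/EI and f₁₂ = f₂₁ = 1.25/EI.
Compatibility — zero rotation at each built-in end:
  2.5 M_1 + 1.25 M_2 = 337.5
  1.25 M_1 + 2.5 M_2 = 225
Solving the pair gives M_1 = 120 kN·m and M_2 = 30 kN·m (hogging).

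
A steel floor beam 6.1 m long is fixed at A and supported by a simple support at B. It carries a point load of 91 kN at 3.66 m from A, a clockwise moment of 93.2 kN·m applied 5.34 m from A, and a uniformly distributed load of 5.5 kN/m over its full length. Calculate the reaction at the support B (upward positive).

Release the roller at B. Primary structure: cantilever fixed at A.
Downward deflection at the released point B due to the loads:
  point load 91 at a = 3.66: Pa²(3L − a)/(6EI) = 2974/EI
  clockwise couple 93.2 at a = 5.34: M₀a(2L − a)/(2EI) = 1707/EI
  UDL 5.5: wL⁴/(8EI) = 951.9/EI
  δ_0 = 5633/EI
Flexibility coefficient — unit upward force at B: δ_{BB} = L³/(3EI) = 75.66/EI.
Compatibility at B: δ_0 − R_B·δ_{BB} = 0, so R_B = 5633/75.66 = 74.46 kN.

R_B = 74.46 kN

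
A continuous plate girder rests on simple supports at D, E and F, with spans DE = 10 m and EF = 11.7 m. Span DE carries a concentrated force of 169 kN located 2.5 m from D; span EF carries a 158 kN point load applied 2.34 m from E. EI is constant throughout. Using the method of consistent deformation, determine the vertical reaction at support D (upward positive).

R_D = 103.3 kN

Take M_E as the redundant. Released structure: two simple spans DE and EF with a hinge at E.
Rotations at E on the released spans (each span's end-slope, ×1/EI):
  span DE: point load 169 at a = 2.5: Pab(L + a)/(6LEI) = 660.2/EI
  span EF: point load 158 at a = 2.34: Pab(L + b)/(6LEI) = 1038/EI
  relative rotation θ_0 = (660.2 + 1038)/EI = 1698/EI
A unit hogging moment at E produces rotation L₁/(3EI) + L₂/(3EI) = 7.233/EI.
Compatibility: M_E·(L₁+L₂)/(3EI) = θ_0, giving M_E = 234.8 kN·m (hogging).
Span DE, ΣM about D with M_E applied at E: R_E^{DE}·10 = 422.5 + 234.8, so R_E^{DE} = 65.73 kN and R_D = 169 − 65.73 = 103.3 kN.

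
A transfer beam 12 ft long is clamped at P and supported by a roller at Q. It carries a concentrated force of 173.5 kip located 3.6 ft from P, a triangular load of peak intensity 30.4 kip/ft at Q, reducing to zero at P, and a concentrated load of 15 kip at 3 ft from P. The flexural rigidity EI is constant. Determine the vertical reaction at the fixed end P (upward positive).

Take the reaction at Q as the redundant and release it; the primary structure is a cantilever fixed at P.
Primary-structure tip deflection at Q by superposition:
  point load 173.5 at a = 3.6: Pa²(3L − a)/(6EI) = 12142/EI
  triangular load, peak 30.4 at the free end: 11w₀L⁴/(120EI) = 57784/EI
  point load 15 at a = 3: Pa²(3L − a)/(6EI) = 742.5/EI
  δ_0 = 70669/EI
Tip deflection under a unit load at Q: L³/(3EI) = 576/EI.
Compatibility at Q: δ_0 − R_Q·δ_{QQ} = 0, so R_Q = 70669/576 = 122.7 kip.
Vertical equilibrium: R_P = ΣP − R_Q = 370.9 − 122.7 = 248.2 kip.

R_P = 248.2 kip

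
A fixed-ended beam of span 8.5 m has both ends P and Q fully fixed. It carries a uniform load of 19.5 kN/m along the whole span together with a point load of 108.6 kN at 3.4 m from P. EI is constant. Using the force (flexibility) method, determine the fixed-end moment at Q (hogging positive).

Release both end moments; the primary structure is a simply-supported span PQ with redundants M_P and M_Q.
On the primary (simply-supported) span, the end slopes from the loading are:
  at P: UDL 19.5: wL³/(24EI) = 499/EI
  at Q: UDL 19.5: wL³/(24EI) = 499/EI
  at P: point load 108.6 at a = 3.4: Pab(L + b)/(6LEI) = 502.2/EI
  at Q: point load 108.6 at a = 3.4: Pab(L + a)/(6LEI) = 439.4/EI
  θ_P0 = 1001/EI,  θ_Q0 = 938.4/EI
Flexibility coefficients: a unit moment at one end gives L/(3EI) there and L/(6EI) at the far end, so f₁₁ = f₂₂ = 2.833/EI and f₁₂ = f₂₁ = 1.417/EI.
Compatibility — zero rotation at each built-in end:
  2.833 M_P + 1.417 M_Q = 1001
  1.417 M_P + 2.833 M_Q = 938.4
Solving the pair gives M_P = 250.3 kN·m and M_Q = 206 kN·m (hogging).

M_Q = 206 kN·m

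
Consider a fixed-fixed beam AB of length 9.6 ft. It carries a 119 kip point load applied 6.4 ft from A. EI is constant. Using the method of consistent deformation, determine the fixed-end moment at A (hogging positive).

Release both end moments; the primary structure is a simply-supported span AB with redundants M_A and M_B.
Simple-span end rotations at A and B under the given loads:
  at A: point load 119 at a = 6.4: Pab(L + b)/(6LEI) = 541.6/EI
  at B: point load 119 at a = 6.4: Pab(L + a)/(6LEI) = 677/EI
  θ_A0 = 541.6/EI,  θ_B0 = 677/EI
Flexibility coefficients: a unit moment at one end gives L/(3EI) there and L/(6EI) at the far end, so f₁₁ = f₂₂ = 3.2/EI and f₁₂ = f₂₁ = 1.6/EI.
Compatibility — zero rotation at each built-in end:
  3.2 M_A + 1.6 M_B = 541.6
  1.6 M_A + 3.2 M_B = 677
Solving the pair gives M_A = 84.62 kip·ft and M_B = 169.2 kip·ft (hogging).

M_A = 84.62 kip·ft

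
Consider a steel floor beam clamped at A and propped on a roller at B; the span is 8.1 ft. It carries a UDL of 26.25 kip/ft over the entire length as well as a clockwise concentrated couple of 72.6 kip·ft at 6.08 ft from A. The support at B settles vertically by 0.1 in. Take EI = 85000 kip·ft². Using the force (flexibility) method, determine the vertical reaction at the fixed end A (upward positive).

R_A = 124.3 kip

Choose R_B as the redundant. The primary structure is the cantilever fixed at A.
Primary-structure tip deflection at B by superposition:
  UDL 26.25: wL⁴/(8EI) = 14125/EI
  clockwise couple 72.6 at a = 6.08: M₀a(2L − a)/(2EI) = 2234/EI
  δ_0 = 16358/EI
Flexibility coefficient — unit upward force at B: δ_{BB} = L³/(3EI) = 177.1/EI.
With EI = 85000 kip·ft²: δ_0 = 0.19245 ft and δ_{BB} = 0.002084 ft/kip.
Compatibility — the beam at B must follow the support down by 0.008333 ft: δ_0 − R_B·δ_{BB} = 0.008333, so R_B = (0.19245 − 0.008333)/0.002084 = 88.34 kip.
Vertical equilibrium: R_A = ΣP − R_B = 212.6 − 88.34 = 124.3 kip.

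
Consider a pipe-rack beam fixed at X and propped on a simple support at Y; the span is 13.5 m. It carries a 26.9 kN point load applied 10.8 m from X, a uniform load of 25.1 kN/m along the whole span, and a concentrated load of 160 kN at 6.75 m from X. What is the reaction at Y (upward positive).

R_Y = 196 kN

Take the reaction at Y as the redundant and release it; the primary structure is a cantilever fixed at X.
Free-end deflection of the primary structure under the applied loading (downward +):
  point load 26.9 at a = 10.8: Pa²(3L − a)/(6EI) = 15531/EI
  UDL 25.1: wL⁴/(8EI) = 104212/EI
  point load 160 at a = 6.75: Pa²(3L − a)/(6EI) = 41006/EI
  δ_0 = 160750/EI
Tip deflection under a unit load at Y: L³/(3EI) = 820.1/EI.
The prop prevents deflection at Y: R_Y = δ_0/δ_{YY} = 160750/820.1 = 196 kN.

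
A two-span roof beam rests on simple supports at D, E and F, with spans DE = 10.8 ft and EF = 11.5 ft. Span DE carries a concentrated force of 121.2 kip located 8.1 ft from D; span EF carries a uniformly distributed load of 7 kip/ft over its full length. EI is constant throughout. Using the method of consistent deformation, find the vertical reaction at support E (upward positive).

R_E = 160.5 kip

Take M_E as the redundant. Released structure: two simple spans DE and EF with a hinge at E.
Rotations at E on the released spans (each span's end-slope, ×1/EI):
  span DE: point load 121.2 at a = 8.1: Pab(L + a)/(6LEI) = 773.1/EI
  span EF: UDL 7: wL³/(24EI) = 443.6/EI
  relative rotation θ_0 = (773.1 + 443.6)/EI = 1217/EI
A unit hogging moment at E produces rotation L₁/(3EI) + L₂/(3EI) = 7.433/EI.
Slope continuity at E: θ_0 = M_E·7.433/EI, so M_E = 1217/7.433 = 163.7 kip·ft (hogging).
Span DE, ΣM about D with M_E applied at E: R_E^{DE}·10.8 = 981.7 + 163.7, so R_E^{DE} = 106.1 kip and R_D = 121.2 − 106.1 = 15.14 kip.
Span EF, ΣM about F: R_E^{EF}·11.5 = 462.9 + 163.7, so R_E^{EF} = 54.48 kip and R_F = 80.5 − 54.48 = 26.02 kip.
R_E = 106.1 + 54.48 = 160.5 kip.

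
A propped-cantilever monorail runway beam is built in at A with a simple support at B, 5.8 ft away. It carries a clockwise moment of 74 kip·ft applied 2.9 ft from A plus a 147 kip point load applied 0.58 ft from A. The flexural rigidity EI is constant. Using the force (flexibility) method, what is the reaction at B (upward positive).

Choose R_B as the redundant. The primary structure is the cantilever fixed at A.
Deflection at B on the released cantilever, summing each load's contribution:
  clockwise couple 74 at a = 2.9: M₀a(2L − a)/(2EI) = 933.5/EI
  point load 147 at a = 0.58: Pa²(3L − a)/(6EI) = 138.6/EI
  δ_0 = 1072/EI
Flexibility coefficient — unit upward force at B: δ_{BB} = L³/(3EI) = 65.04/EI.
Compatibility at B: δ_0 − R_B·δ_{BB} = 0, so R_B = 1072/65.04 = 16.48 kip.

R_B = 16.48 kip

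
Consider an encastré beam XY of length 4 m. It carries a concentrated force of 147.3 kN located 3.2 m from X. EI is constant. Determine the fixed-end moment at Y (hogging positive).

Release both end moments; the primary structure is a simply-supported span XY with redundants M_X and M_Y.
On the primary (simply-supported) span, the end slopes from the loading are:
  at X: point load 147.3 at a = 3.2: Pab(L + b)/(6LEI) = 75.42/EI
  at Y: point load 147.3 at a = 3.2: Pab(L + a)/(6LEI) = 113.1/EI
  θ_X0 = 75.42/EI,  θ_Y0 = 113.1/EI
Flexibility coefficients: a unit moment at one end gives L/(3EI) there and L/(6EI) at the far end, so f₁₁ = f₂₂ = 1.333/EI and f₁₂ = f₂₁ = 0.6667/EI.
Compatibility — zero rotation at each built-in end:
  1.333 M_X + 0.6667 M_Y = 75.42
  0.6667 M_X + 1.333 M_Y = 113.1
Solving the pair gives M_X = 18.85 kN·m and M_Y = 75.42 kN·m (hogging).

M_Y = 75.42 kN·m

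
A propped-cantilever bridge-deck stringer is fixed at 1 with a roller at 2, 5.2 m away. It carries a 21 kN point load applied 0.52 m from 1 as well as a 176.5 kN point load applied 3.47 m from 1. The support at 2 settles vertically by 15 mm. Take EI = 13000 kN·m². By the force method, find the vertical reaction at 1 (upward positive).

R_1 = 109.7 kN

Take the reaction at 2 as the redundant and release it; the primary structure is a cantilever fixed at 1.
Free-end deflection of the primary structure under the applied loading (downward +):
  point load 21 at a = 0.52: Pa²(3L − a)/(6EI) = 14.27/EI
  point load 176.5 at a = 3.47: Pa²(3L − a)/(6EI) = 4296/EI
  δ_0 = 4311/EI
Tip deflection under a unit load at 2: L³/(3EI) = 46.87/EI.
With EI = 13000 kN·m²: δ_0 = 0.3316 m and δ_{22} = 0.003605 m/kN.
Compatibility — the beam at 2 must follow the support down by 0.015 m: δ_0 − R_2·δ_{22} = 0.015, so R_2 = (0.3316 − 0.015)/0.003605 = 87.81 kN.
Vertical equilibrium: R_1 = ΣP − R_2 = 197.5 − 87.81 = 109.7 kN.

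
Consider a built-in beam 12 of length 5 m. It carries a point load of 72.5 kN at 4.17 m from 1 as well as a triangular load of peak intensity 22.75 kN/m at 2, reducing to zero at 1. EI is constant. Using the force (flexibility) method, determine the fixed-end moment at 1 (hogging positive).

M_1 = 27.29 kN·m

Take the two fixed-end moments M_1, M_2 as redundants; the released structure is the simple span 12.
End rotations of the released simple span under the applied load (×1/EI):
  at 1: point load 72.5 at a = 4.17: Pab(L + b)/(6LEI) = 48.76/EI
  at 2: point load 72.5 at a = 4.17: Pab(L + a)/(6LEI) = 76.7/EI
  at 1: triangular load, peak 22.75: 7w₀L³/(360EI) = 55.3/EI
  at 2: triangular load, peak 22.75: w₀L³/(45EI) = 63.19/EI
  θ_10 = 104.1/EI,  θ_20 = 139.9/EI
Flexibility coefficients: a unit moment at one end gives L/(3EI) there and L/(6EI) at the far end, so f₁₁ = f₂₂ = 1.667/EI and f₁₂ = f₂₁ = 0.8333/EI.
Compatibility — zero rotation at each built-in end:
  1.667 M_1 + 0.8333 M_2 = 104.1
  0.8333 M_1 + 1.667 M_2 = 139.9
Solving the pair gives M_1 = 27.29 kN·m and M_2 = 70.29 kN·m (hogging).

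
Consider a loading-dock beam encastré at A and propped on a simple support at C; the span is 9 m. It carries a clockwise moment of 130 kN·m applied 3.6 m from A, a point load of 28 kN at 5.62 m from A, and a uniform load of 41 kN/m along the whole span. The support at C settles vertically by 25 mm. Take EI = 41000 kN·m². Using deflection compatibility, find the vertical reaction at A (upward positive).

R_A = 236 kN

Remove the prop at C; the released (primary) structure is a cantilever built in at A.
Free-end deflection of the primary structure under the applied loading (downward +):
  clockwise couple 130 at a = 3.6: M₀a(2L − a)/(2EI) = 3370/EI
  point load 28 at a = 5.62: Pa²(3L − a)/(6EI) = 3151/EI
  UDL 41: wL⁴/(8EI) = 33625/EI
  δ_0 = 40146/EI
Flexibility coefficient — unit upward force at C: δ_{CC} = L³/(3EI) = 243/EI.
With EI = 41000 kN·m²: δ_0 = 0.97917 m and δ_{CC} = 0.005927 m/kN.
Compatibility — the beam at C must follow the support down by 0.025 m: δ_0 − R_C·δ_{CC} = 0.025, so R_C = (0.97917 − 0.025)/0.005927 = 161 kN.
Vertical equilibrium: R_A = ΣP − R_C = 397 − 161 = 236 kN.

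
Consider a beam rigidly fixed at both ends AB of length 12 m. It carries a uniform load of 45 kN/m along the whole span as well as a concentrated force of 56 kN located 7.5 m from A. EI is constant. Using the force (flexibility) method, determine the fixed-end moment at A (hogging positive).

Take the two fixed-end moments M_A, M_B as redundants; the released structure is the simple span AB.
End rotations of the released simple span under the applied load (×1/EI):
  at A: UDL 45: wL³/(24EI) = 3240/EI
  at B: UDL 45: wL³/(24EI) = 3240/EI
  at A: point load 56 at a = 7.5: Pab(L + b)/(6LEI) = 433.1/EI
  at B: point load 56 at a = 7.5: Pab(L + a)/(6LEI) = 511.9/EI
  θ_A0 = 3673/EI,  θ_B0 = 3752/EI
Flexibility coefficients: a unit moment at one end gives L/(3EI) there and L/(6EI) at the far end, so f₁₁ = f₂₂ = 4/EI and f₁₂ = f₂₁ = 2/EI.
Compatibility — zero rotation at each built-in end:
  4 M_A + 2 M_B = 3673
  2 M_A + 4 M_B = 3752
Solving the pair gives M_A = 599.1 kN·m and M_B = 638.4 kN·m (hogging).

M_A = 599.1 kN·m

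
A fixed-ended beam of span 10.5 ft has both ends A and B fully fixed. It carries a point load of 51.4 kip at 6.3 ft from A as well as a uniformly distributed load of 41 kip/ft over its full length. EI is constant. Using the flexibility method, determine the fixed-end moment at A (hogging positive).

M_A = 428.5 kip·ft

Release both end moments; the primary structure is a simply-supported span AB with redundants M_A and M_B.
End rotations of the released simple span under the applied load (×1/EI):
  at A: point load 51.4 at a = 6.3: Pab(L + b)/(6LEI) = 317.3/EI
  at B: point load 51.4 at a = 6.3: Pab(L + a)/(6LEI) = 362.7/EI
  at A: UDL 41: wL³/(24EI) = 1978/EI
  at B: UDL 41: wL³/(24EI) = 1978/EI
  θ_A0 = 2295/EI,  θ_B0 = 2340/EI
Flexibility coefficients: a unit moment at one end gives L/(3EI) there and L/(6EI) at the far end, so f₁₁ = f₂₂ = 3.5/EI and f₁₂ = f₂₁ = 1.75/EI.
Compatibility — zero rotation at each built-in end:
  3.5 M_A + 1.75 M_B = 2295
  1.75 M_A + 3.5 M_B = 2340
Solving the pair gives M_A = 428.5 kip·ft and M_B = 454.4 kip·ft (hogging).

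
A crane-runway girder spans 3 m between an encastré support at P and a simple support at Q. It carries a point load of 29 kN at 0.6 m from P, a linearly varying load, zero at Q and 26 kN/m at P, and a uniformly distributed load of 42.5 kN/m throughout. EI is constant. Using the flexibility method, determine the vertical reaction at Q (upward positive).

Take the reaction at Q as the redundant and release it; the primary structure is a cantilever fixed at P.
Deflection at Q on the released cantilever, summing each load's contribution:
  point load 29 at a = 0.6: Pa²(3L − a)/(6EI) = 14.62/EI
  triangular load, peak 26 at the fixed end: w₀L⁴/(30EI) = 70.2/EI
  UDL 42.5: wL⁴/(8EI) = 430.3/EI
  δ_0 = 515.1/EI
Tip deflection under a unit load at Q: L³/(3EI) = 9/EI.
Compatibility at Q: δ_0 − R_Q·δ_{QQ} = 0, so R_Q = 515.1/9 = 57.24 kN.

R_Q = 57.24 kN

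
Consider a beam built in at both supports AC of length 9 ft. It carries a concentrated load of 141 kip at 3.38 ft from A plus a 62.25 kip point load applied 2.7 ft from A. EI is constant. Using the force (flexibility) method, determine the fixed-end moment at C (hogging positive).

Take the two fixed-end moments M_A, M_C as redundants; the released structure is the simple span AC.
On the primary (simply-supported) span, the end slopes from the loading are:
  at A: point load 141 at a = 3.38: Pab(L + b)/(6LEI) = 725.1/EI
  at C: point load 141 at a = 3.38: Pab(L + a)/(6LEI) = 614/EI
  at A: point load 62.25 at a = 2.7: Pab(L + b)/(6LEI) = 300/EI
  at C: point load 62.25 at a = 2.7: Pab(L + a)/(6LEI) = 229.4/EI
  θ_A0 = 1025/EI,  θ_C0 = 843.5/EI
Flexibility coefficients: a unit moment at one end gives L/(3EI) there and L/(6EI) at the far end, so f₁₁ = f₂₂ = 3/EI and f₁₂ = f₂₁ = 1.5/EI.
Compatibility — zero rotation at each built-in end:
  3 M_A + 1.5 M_C = 1025
  1.5 M_A + 3 M_C = 843.5
Solving the pair gives M_A = 268.2 kip·ft and M_C = 147.1 kip·ft (hogging).

M_C = 147.1 kip·ft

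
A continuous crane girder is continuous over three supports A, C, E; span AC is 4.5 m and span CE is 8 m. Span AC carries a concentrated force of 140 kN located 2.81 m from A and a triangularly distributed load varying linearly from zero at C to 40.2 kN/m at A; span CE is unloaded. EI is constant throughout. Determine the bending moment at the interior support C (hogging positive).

M_C = 60.3 kN·m

Take M_C as the redundant. Released structure: two simple spans AC and CE with a hinge at C.
Rotations at C on the released spans (each span's end-slope, ×1/EI):
  span AC: point load 140 at a = 2.81: Pab(L + a)/(6LEI) = 180/EI
  span AC: triangular load, peak 40.2: 7w₀L³/(360EI) = 71.23/EI
  relative rotation θ_0 = (251.2 + 0)/EI = 251.2/EI
A unit hogging moment at C produces rotation L₁/(3EI) + L₂/(3EI) = 4.167/EI.
Compatibility: M_C·(L₁+L₂)/(3EI) = θ_0, giving M_C = 60.3 kN·m (hogging).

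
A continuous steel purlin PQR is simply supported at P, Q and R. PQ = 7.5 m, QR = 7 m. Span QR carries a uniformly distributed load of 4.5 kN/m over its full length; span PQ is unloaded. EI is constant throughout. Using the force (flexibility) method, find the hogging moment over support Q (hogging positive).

M_Q = 13.31 kN·m

Release continuity at Q by inserting a hinge; the redundant is the internal moment M_Q. The primary structure is two simply-supported spans PQ and QR.
Rotations at Q on the released spans (each span's end-slope, ×1/EI):
  span QR: UDL 4.5: wL³/(24EI) = 64.31/EI
  relative rotation θ_0 = (0 + 64.31)/EI = 64.31/EI
A unit hogging moment at Q produces rotation L₁/(3EI) + L₂/(3EI) = 4.833/EI.
Compatibility: M_Q·(L₁+L₂)/(3EI) = θ_0, giving M_Q = 13.31 kN·m (hogging).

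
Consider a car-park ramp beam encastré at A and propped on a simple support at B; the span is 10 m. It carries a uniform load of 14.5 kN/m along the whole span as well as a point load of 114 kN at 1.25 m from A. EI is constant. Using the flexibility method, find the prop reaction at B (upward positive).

Release the roller at B. Primary structure: cantilever fixed at A.
Downward deflection at the released point B due to the loads:
  UDL 14.5: wL⁴/(8EI) = 18125/EI
  point load 114 at a = 1.25: Pa²(3L − a)/(6EI) = 853.5/EI
  δ_0 = 18979/EI
Tip deflection under a unit load at B: L³/(3EI) = 333.3/EI.
The prop prevents deflection at B: R_B = δ_0/δ_{BB} = 18979/333.3 = 56.94 kN.

R_B = 56.94 kN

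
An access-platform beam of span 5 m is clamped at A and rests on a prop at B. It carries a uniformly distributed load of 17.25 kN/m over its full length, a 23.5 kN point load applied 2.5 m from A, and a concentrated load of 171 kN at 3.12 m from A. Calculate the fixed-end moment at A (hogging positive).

Release the roller at B. Primary structure: cantilever fixed at A.
Deflection at B on the released cantilever, summing each load's contribution:
  UDL 17.25: wL⁴/(8EI) = 1348/EI
  point load 23.5 at a = 2.5: Pa²(3L − a)/(6EI) = 306/EI
  point load 171 at a = 3.12: Pa²(3L − a)/(6EI) = 3296/EI
  δ_0 = 4950/EI
Tip deflection under a unit load at B: L³/(3EI) = 41.67/EI.
The prop prevents deflection at B: R_B = δ_0/δ_{BB} = 4950/41.67 = 118.8 kN.
Moment equilibrium about A: M_A = Σ(load moments about A) − R_B·L = 807.9 − 118.8×5 = 214 kN·m.

M_A = 214 kN·m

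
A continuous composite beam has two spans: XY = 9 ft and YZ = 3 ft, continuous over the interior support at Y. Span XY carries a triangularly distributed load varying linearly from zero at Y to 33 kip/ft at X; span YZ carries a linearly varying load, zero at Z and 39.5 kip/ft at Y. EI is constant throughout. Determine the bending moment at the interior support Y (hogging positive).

M_Y = 122.9 kip·ft

Release continuity at Y by inserting a hinge; the redundant is the internal moment M_Y. The primary structure is two simply-supported spans XY and YZ.
Discontinuity in slope at Y on the released structure — sum the simple-span end rotations:
  span XY: triangular load, peak 33: 7w₀L³/(360EI) = 467.8/EI
  span YZ: triangular load, peak 39.5: w₀L³/(45EI) = 23.7/EI
  relative rotation θ_0 = (467.8 + 23.7)/EI = 491.5/EI
A unit hogging moment at Y produces rotation L₁/(3EI) + L₂/(3EI) = 4/EI.
Compatibility: M_Y·(L₁+L₂)/(3EI) = θ_0, giving M_Y = 122.9 kip·ft (hogging).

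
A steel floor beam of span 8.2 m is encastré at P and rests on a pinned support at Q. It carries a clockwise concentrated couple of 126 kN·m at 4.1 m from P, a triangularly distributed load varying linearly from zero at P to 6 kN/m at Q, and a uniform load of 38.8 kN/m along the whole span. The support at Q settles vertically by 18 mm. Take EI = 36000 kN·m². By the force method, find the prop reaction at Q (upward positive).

R_Q = 146.6 kN

Choose R_Q as the redundant. The primary structure is the cantilever fixed at P.
Free-end deflection of the primary structure under the applied loading (downward +):
  clockwise couple 126 at a = 4.1: M₀a(2L − a)/(2EI) = 3177/EI
  triangular load, peak 6 at the free end: 11w₀L⁴/(120EI) = 2487/EI
  UDL 38.8: wL⁴/(8EI) = 21928/EI
  δ_0 = 27592/EI
Flexibility coefficient — unit upward force at Q: δ_{QQ} = L³/(3EI) = 183.8/EI.
With EI = 36000 kN·m²: δ_0 = 0.76644 m and δ_{QQ} = 0.005105 m/kN.
Compatibility — the beam at Q must follow the support down by 0.018 m: δ_0 − R_Q·δ_{QQ} = 0.018, so R_Q = (0.76644 − 0.018)/0.005105 = 146.6 kN.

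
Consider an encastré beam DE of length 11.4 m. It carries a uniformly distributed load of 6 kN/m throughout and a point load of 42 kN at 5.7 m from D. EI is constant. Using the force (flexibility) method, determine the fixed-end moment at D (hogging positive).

M_D = 124.8 kN·m

Release both end moments; the primary structure is a simply-supported span DE with redundants M_D and M_E.
Simple-span end rotations at D and E under the given loads:
  at D: UDL 6: wL³/(24EI) = 370.4/EI
  at E: UDL 6: wL³/(24EI) = 370.4/EI
  at D: point load 42 at a = 5.7: Pab(L + b)/(6LEI) = 341.1/EI
  at E: point load 42 at a = 5.7: Pab(L + a)/(6LEI) = 341.1/EI
  θ_D0 = 711.5/EI,  θ_E0 = 711.5/EI
Flexibility coefficients: a unit moment at one end gives L/(3EI) there and L/(6EI) at the far end, so f₁₁ = f₂₂ = 3.8/EI and f₁₂ = f₂₁ = 1.9/EI.
Compatibility — zero rotation at each built-in end:
  3.8 M_D + 1.9 M_E = 711.5
  1.9 M_D + 3.8 M_E = 711.5
Solving the pair gives M_D = 124.8 kN·m and M_E = 124.8 kN·m (hogging).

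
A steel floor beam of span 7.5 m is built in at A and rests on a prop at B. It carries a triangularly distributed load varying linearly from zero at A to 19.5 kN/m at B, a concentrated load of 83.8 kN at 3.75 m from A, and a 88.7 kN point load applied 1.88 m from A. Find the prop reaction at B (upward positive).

R_B = 74.07 kN

Take the reaction at B as the redundant and release it; the primary structure is a cantilever fixed at A.
Free-end deflection of the primary structure under the applied loading (downward +):
  triangular load, peak 19.5 at the free end: 11w₀L⁴/(120EI) = 5656/EI
  point load 83.8 at a = 3.75: Pa²(3L − a)/(6EI) = 3683/EI
  point load 88.7 at a = 1.88: Pa²(3L − a)/(6EI) = 1077/EI
  δ_0 = 10416/EI
Tip deflection under a unit load at B: L³/(3EI) = 140.6/EI.
Compatibility at B: δ_0 − R_B·δ_{BB} = 0, so R_B = 10416/140.6 = 74.07 kN.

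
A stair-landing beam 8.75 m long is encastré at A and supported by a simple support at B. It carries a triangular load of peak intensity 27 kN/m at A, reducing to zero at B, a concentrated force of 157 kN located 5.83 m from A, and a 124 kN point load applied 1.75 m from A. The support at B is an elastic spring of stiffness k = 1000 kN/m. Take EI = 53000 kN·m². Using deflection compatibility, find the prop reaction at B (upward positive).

Remove the prop at B; the released (primary) structure is a cantilever built in at A.
Downward deflection at the released point B due to the loads:
  triangular load, peak 27 at the fixed end: w₀L⁴/(30EI) = 5276/EI
  point load 157 at a = 5.83: Pa²(3L − a)/(6EI) = 18161/EI
  point load 124 at a = 1.75: Pa²(3L − a)/(6EI) = 1551/EI
  δ_0 = 24987/EI
Flexibility coefficient — unit upward force at B: δ_{BB} = L³/(3EI) = 223.3/EI.
With EI = 53000 kN·m²: δ_0 = 0.47146 m and δ_{BB} = 0.004213 m/kN.
Compatibility — the spring shortens by R_B/k under the reaction it provides: δ_0 − R_B·δ_{BB} = R_B/k. With 1/k = 0.001 m/kN, R_B = δ_0 / (δ_{BB} + 1/k) = 0.47146 / (0.004213 + 0.001) = 90.43 kN.

R_B = 90.43 kN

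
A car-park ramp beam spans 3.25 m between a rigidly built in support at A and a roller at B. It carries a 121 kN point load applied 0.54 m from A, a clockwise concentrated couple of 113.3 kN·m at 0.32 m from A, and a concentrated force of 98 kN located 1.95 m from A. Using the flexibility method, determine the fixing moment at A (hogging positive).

M_A = 184.9 kN·m

Choose R_B as the redundant. The primary structure is the cantilever fixed at A.
Primary-structure tip deflection at B by superposition:
  point load 121 at a = 0.54: Pa²(3L − a)/(6EI) = 54.16/EI
  clockwise couple 113.3 at a = 0.32: M₀a(2L − a)/(2EI) = 112/EI
  point load 98 at a = 1.95: Pa²(3L − a)/(6EI) = 484.4/EI
  δ_0 = 650.6/EI
Tip deflection under a unit load at B: L³/(3EI) = 11.44/EI.
The prop prevents deflection at B: R_B = δ_0/δ_{BB} = 650.6/11.44 = 56.86 kN.
Moment equilibrium about A: M_A = Σ(load moments about A) − R_B·L = 369.7 − 56.86×3.25 = 184.9 kN·m.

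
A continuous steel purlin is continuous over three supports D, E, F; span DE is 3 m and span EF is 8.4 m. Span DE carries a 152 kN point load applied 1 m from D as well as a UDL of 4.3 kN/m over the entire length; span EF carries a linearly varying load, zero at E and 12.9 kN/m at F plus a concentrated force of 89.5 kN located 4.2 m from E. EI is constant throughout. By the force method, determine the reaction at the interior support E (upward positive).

R_E = 193.2 kN

Release continuity at E by inserting a hinge; the redundant is the internal moment M_E. The primary structure is two simply-supported spans DE and EF.
End slopes at the hinge E, treating each span as simply supported:
  span DE: point load 152 at a = 1: Pab(L + a)/(6LEI) = 67.56/EI
  span DE: UDL 4.3: wL³/(24EI) = 4.838/EI
  span EF: triangular load, peak 12.9: 7w₀L³/(360EI) = 148.7/EI
  span EF: point load 89.5 at a = 4.2: Pab(L + b)/(6LEI) = 394.7/EI
  relative rotation θ_0 = (72.39 + 543.4)/EI = 615.8/EI
A unit hogging moment at E produces rotation L₁/(3EI) + L₂/(3EI) = 3.8/EI.
Compatibility: M_E·(L₁+L₂)/(3EI) = θ_0, giving M_E = 162 kN·m (hogging).
Span DE, ΣM about D with M_E applied at E: R_E^{DE}·3 = 171.3 + 162, so R_E^{DE} = 111.1 kN and R_D = 164.9 − 111.1 = 53.77 kN.
Span EF, ΣM about F: R_E^{EF}·8.4 = 527.6 + 162, so R_E^{EF} = 82.1 kN and R_F = 143.7 − 82.1 = 61.58 kN.
R_E = 111.1 + 82.1 = 193.2 kN.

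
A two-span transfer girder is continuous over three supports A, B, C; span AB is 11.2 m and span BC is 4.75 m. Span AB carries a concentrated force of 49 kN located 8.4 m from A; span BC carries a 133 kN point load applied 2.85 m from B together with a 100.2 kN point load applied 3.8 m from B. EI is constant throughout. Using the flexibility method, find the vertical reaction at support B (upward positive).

Take M_B as the redundant. Released structure: two simple spans AB and BC with a hinge at B.
End slopes at the hinge B, treating each span as simply supported:
  span AB: point load 49 at a = 8.4: Pab(L + a)/(6LEI) = 336.1/EI
  span BC: point load 133 at a = 2.85: Pab(L + b)/(6LEI) = 168/EI
  span BC: point load 100.2 at a = 3.8: Pab(L + b)/(6LEI) = 72.34/EI
  relative rotation θ_0 = (336.1 + 240.4)/EI = 576.5/EI
A unit hogging moment at B produces rotation L₁/(3EI) + L₂/(3EI) = 5.317/EI.
Compatibility: M_B·(L₁+L₂)/(3EI) = θ_0, giving M_B = 108.4 kN·m (hogging).
Span AB, ΣM about A with M_B applied at B: R_B^{AB}·11.2 = 411.6 + 108.4, so R_B^{AB} = 46.43 kN and R_A = 49 − 46.43 = 2.568 kN.
Span BC, ΣM about C: R_B^{BC}·4.75 = 347.9 + 108.4, so R_B^{BC} = 96.07 kN and R_C = 233.2 − 96.07 = 137.1 kN.
R_B = 46.43 + 96.07 = 142.5 kN.

R_B = 142.5 kN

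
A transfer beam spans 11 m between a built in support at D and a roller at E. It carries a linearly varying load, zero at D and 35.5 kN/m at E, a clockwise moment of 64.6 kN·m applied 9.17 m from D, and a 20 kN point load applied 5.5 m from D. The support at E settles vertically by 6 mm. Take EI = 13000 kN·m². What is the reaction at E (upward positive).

R_E = 122 kN

Remove the prop at E; the released (primary) structure is a cantilever built in at D.
Deflection at E on the released cantilever, summing each load's contribution:
  triangular load, peak 35.5 at the free end: 11w₀L⁴/(120EI) = 47644/EI
  clockwise couple 64.6 at a = 9.17: M₀a(2L − a)/(2EI) = 3800/EI
  point load 20 at a = 5.5: Pa²(3L − a)/(6EI) = 2773/EI
  δ_0 = 54217/EI
Tip deflection under a unit load at E: L³/(3EI) = 443.7/EI.
With EI = 13000 kN·m²: δ_0 = 4.1706 m and δ_{EE} = 0.034128 m/kN.
Compatibility — the beam at E must follow the support down by 0.006 m: δ_0 − R_E·δ_{EE} = 0.006, so R_E = (4.1706 − 0.006)/0.034128 = 122 kN.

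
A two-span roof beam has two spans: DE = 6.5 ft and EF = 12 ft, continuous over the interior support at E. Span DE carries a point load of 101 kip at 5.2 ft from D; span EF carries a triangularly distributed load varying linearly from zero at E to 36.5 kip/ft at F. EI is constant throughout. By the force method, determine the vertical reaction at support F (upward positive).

Insert a hinge at E; M_E is the redundant, and each span becomes simply supported.
End slopes at the hinge E, treating each span as simply supported:
  span DE: point load 101 at a = 5.2: Pab(L + a)/(6LEI) = 204.8/EI
  span EF: triangular load, peak 36.5: 7w₀L³/(360EI) = 1226/EI
  relative rotation θ_0 = (204.8 + 1226)/EI = 1431/EI
A unit hogging moment at E produces rotation L₁/(3EI) + L₂/(3EI) = 6.167/EI.
Slope continuity at E: θ_0 = M_E·6.167/EI, so M_E = 1431/6.167 = 232.1 kip·ft (hogging).
Span EF, ΣM about F: R_E^{EF}·12 = 876 + 232.1, so R_E^{EF} = 92.34 kip and R_F = 219 − 92.34 = 126.7 kip.

R_F = 126.7 kip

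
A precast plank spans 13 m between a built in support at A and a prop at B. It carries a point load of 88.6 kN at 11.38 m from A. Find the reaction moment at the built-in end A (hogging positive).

M_A = 70.65 kN·m

Release the roller at B. Primary structure: cantilever fixed at A.
Free-end deflection of the primary structure under the applied loading (downward +):
  point load 88.6 at a = 11.38: Pa²(3L − a)/(6EI) = 52819/EI
Flexibility coefficient — unit upward force at B: δ_{BB} = L³/(3EI) = 732.3/EI.
Compatibility at B: δ_0 − R_B·δ_{BB} = 0, so R_B = 52819/732.3 = 72.12 kN.
Moment equilibrium about A: M_A = Σ(load moments about A) − R_B·L = 1008 − 72.12×13 = 70.65 kN·m.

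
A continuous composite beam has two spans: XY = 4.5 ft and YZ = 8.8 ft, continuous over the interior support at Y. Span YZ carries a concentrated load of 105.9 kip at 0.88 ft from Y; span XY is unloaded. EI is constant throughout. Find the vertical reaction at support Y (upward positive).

Take M_Y as the redundant. Released structure: two simple spans XY and YZ with a hinge at Y.
End slopes at the hinge Y, treating each span as simply supported:
  span YZ: point load 105.9 at a = 0.88: Pab(L + b)/(6LEI) = 233.7/EI
  relative rotation θ_0 = (0 + 233.7)/EI = 233.7/EI
A unit hogging moment at Y produces rotation L₁/(3EI) + L₂/(3EI) = 4.433/EI.
Slope continuity at Y: θ_0 = M_Y·4.433/EI, so M_Y = 233.7/4.433 = 52.72 kip·ft (hogging).
Span XY, ΣM about X with M_Y applied at Y: R_Y^{XY}·4.5 = 0 + 52.72, so R_Y^{XY} = 11.72 kip and R_X = 0 − 11.72 = -11.72 kip.
Span YZ, ΣM about Z: R_Y^{YZ}·8.8 = 838.7 + 52.72, so R_Y^{YZ} = 101.3 kip and R_Z = 105.9 − 101.3 = 4.599 kip.
R_Y = 11.72 + 101.3 = 113 kip.

R_Y = 113 kip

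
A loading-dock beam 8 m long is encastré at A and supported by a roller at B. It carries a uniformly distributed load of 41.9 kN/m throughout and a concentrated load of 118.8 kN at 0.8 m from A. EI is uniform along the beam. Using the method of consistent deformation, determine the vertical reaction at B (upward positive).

R_B = 127.4 kN

Choose R_B as the redundant. The primary structure is the cantilever fixed at A.
Downward deflection at the released point B due to the loads:
  UDL 41.9: wL⁴/(8EI) = 21453/EI
  point load 118.8 at a = 0.8: Pa²(3L − a)/(6EI) = 294/EI
  δ_0 = 21747/EI
Tip deflection under a unit load at B: L³/(3EI) = 170.7/EI.
The prop prevents deflection at B: R_B = δ_0/δ_{BB} = 21747/170.7 = 127.4 kN.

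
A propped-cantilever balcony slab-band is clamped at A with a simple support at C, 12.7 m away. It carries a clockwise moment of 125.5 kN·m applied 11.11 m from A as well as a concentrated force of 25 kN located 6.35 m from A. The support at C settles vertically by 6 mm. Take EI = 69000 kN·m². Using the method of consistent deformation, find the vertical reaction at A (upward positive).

Take the reaction at C as the redundant and release it; the primary structure is a cantilever fixed at A.
Free-end deflection of the primary structure under the applied loading (downward +):
  clockwise couple 125.5 at a = 11.11: M₀a(2L − a)/(2EI) = 9962/EI
  point load 25 at a = 6.35: Pa²(3L − a)/(6EI) = 5334/EI
  δ_0 = 15297/EI
Tip deflection under a unit load at C: L³/(3EI) = 682.8/EI.
With EI = 69000 kN·m²: δ_0 = 0.22169 m and δ_{CC} = 0.009896 m/kN.
Compatibility — the beam at C must follow the support down by 0.006 m: δ_0 − R_C·δ_{CC} = 0.006, so R_C = (0.22169 − 0.006)/0.009896 = 21.8 kN.
Vertical equilibrium: R_A = ΣP − R_C = 25 − 21.8 = 3.203 kN.

R_A = 3.203 kN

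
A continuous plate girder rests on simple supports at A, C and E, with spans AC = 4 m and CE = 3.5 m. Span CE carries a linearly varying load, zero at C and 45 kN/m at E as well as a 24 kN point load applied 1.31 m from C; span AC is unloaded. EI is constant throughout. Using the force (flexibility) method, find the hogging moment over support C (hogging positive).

M_C = 22.47 kN·m

Insert a hinge at C; M_C is the redundant, and each span becomes simply supported.
End slopes at the hinge C, treating each span as simply supported:
  span CE: triangular load, peak 45: 7w₀L³/(360EI) = 37.52/EI
  span CE: point load 24 at a = 1.31: Pab(L + b)/(6LEI) = 18.66/EI
  relative rotation θ_0 = (0 + 56.17)/EI = 56.17/EI
A unit hogging moment at C produces rotation L₁/(3EI) + L₂/(3EI) = 2.5/EI.
Compatibility: M_C·(L₁+L₂)/(3EI) = θ_0, giving M_C = 22.47 kN·m (hogging).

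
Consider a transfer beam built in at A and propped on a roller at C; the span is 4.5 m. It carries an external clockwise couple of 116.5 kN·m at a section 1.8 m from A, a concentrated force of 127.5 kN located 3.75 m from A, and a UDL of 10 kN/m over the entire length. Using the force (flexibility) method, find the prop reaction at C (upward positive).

Take the reaction at C as the redundant and release it; the primary structure is a cantilever fixed at A.
Deflection at C on the released cantilever, summing each load's contribution:
  clockwise couple 116.5 at a = 1.8: M₀a(2L − a)/(2EI) = 754.9/EI
  point load 127.5 at a = 3.75: Pa²(3L − a)/(6EI) = 2914/EI
  UDL 10: wL⁴/(8EI) = 512.6/EI
  δ_0 = 4181/EI
Tip deflection under a unit load at C: L³/(3EI) = 30.38/EI.
The prop prevents deflection at C: R_C = δ_0/δ_{CC} = 4181/30.38 = 137.6 kN.

R_C = 137.6 kN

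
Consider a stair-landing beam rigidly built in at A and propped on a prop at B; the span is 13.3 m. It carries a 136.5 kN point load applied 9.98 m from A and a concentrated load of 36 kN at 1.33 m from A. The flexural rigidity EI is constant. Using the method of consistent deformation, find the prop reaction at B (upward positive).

Choose R_B as the redundant. The primary structure is the cantilever fixed at A.
Deflection at B on the released cantilever, summing each load's contribution:
  point load 136.5 at a = 9.98: Pa²(3L − a)/(6EI) = 67796/EI
  point load 36 at a = 1.33: Pa²(3L − a)/(6EI) = 409.4/EI
  δ_0 = 68205/EI
Tip deflection under a unit load at B: L³/(3EI) = 784.2/EI.
The prop prevents deflection at B: R_B = δ_0/δ_{BB} = 68205/784.2 = 86.97 kN.

R_B = 86.97 kN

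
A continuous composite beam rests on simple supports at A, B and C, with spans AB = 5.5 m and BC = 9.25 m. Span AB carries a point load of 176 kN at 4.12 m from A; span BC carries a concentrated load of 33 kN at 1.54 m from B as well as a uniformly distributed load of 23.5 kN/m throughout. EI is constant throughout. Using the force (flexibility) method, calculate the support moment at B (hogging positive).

M_B = 241.3 kN·m

Release continuity at B by inserting a hinge; the redundant is the internal moment M_B. The primary structure is two simply-supported spans AB and BC.
Rotations at B on the released spans (each span's end-slope, ×1/EI):
  span AB: point load 176 at a = 4.12: Pab(L + a)/(6LEI) = 291.7/EI
  span BC: point load 33 at a = 1.54: Pab(L + b)/(6LEI) = 119.7/EI
  span BC: UDL 23.5: wL³/(24EI) = 775/EI
  relative rotation θ_0 = (291.7 + 894.7)/EI = 1186/EI
A unit hogging moment at B produces rotation L₁/(3EI) + L₂/(3EI) = 4.917/EI.
Compatibility: M_B·(L₁+L₂)/(3EI) = θ_0, giving M_B = 241.3 kN·m (hogging).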